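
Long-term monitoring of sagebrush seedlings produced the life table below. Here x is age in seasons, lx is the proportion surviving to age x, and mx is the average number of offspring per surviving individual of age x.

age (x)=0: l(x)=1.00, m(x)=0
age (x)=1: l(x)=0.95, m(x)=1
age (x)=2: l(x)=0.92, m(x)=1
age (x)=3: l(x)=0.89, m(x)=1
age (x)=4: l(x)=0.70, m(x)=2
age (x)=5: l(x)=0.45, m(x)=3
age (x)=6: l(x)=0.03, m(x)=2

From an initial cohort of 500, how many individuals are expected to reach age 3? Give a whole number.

445

Expected survivors = N0 · l_3 = 500 × 0.89 = 445 → 445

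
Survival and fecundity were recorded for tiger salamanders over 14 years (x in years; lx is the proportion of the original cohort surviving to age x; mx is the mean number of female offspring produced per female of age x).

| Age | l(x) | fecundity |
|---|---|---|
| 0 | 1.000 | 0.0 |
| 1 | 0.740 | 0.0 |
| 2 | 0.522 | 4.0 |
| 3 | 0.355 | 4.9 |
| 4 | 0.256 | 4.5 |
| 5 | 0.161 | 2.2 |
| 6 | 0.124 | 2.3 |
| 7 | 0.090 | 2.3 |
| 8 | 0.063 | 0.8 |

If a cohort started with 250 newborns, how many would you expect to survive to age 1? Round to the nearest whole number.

185

Expected survivors = N0 · l_1 = 250 × 0.740 = 185 → 185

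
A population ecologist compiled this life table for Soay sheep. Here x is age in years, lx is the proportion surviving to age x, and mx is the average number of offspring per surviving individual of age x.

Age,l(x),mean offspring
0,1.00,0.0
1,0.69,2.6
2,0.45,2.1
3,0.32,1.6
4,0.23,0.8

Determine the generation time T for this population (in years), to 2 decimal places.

lx·mx: 0, 1.794, 0.945, 0.512, 0.184 → R0 = 3.435
x·lx·mx: 0, 1.794, 1.89, 1.536, 0.736 → Σ = 5.956
T = 5.956 / 3.435 = 1.733916… → 1.73

1.73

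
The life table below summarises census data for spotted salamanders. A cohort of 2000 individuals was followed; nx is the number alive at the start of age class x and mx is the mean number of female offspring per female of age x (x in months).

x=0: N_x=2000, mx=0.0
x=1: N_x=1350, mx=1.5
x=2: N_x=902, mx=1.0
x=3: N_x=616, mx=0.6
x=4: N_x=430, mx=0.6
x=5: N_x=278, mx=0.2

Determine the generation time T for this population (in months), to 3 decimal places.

lx = nx/n0 = nx/2000: 1, 0.675, 0.451, 0.308, 0.215, 0.139
lx·mx: 0, 1.0125, 0.451, 0.1848, 0.129, 0.0278 → R0 = 1.8051
x·lx·mx: 0, 1.0125, 0.902, 0.5544, 0.516, 0.139 → Σ = 3.1239
T = 3.1239 / 1.8051 = 1.730597… → 1.731

1.731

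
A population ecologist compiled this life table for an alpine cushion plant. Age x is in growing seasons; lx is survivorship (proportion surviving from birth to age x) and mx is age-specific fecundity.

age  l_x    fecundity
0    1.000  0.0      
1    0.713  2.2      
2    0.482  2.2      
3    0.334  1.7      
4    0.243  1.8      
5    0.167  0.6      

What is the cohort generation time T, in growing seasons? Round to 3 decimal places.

lx·mx: 0, 1.5686, 1.0604, 0.5678, 0.4374, 0.1002 → R0 = 3.7344
x·lx·mx: 0, 1.5686, 2.1208, 1.7034, 1.7496, 0.501 → Σ = 7.6434
T = 7.6434 / 3.7344 = 2.046754… → 2.047

2.047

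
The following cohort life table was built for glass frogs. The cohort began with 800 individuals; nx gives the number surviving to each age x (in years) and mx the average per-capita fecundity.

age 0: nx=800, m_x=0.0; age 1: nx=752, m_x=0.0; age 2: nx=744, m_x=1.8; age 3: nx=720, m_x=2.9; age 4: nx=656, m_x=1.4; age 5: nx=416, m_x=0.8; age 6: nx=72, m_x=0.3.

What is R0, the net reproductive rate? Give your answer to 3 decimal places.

5.875

lx = nx/n0 = nx/800: 1, 0.94, 0.93, 0.9, 0.82, 0.52, 0.09
lx·mx by age: 0, 0, 1.674, 2.61, 1.148, 0.416, 0.027
R0 = Σ lx·mx = 5.875 → 5.875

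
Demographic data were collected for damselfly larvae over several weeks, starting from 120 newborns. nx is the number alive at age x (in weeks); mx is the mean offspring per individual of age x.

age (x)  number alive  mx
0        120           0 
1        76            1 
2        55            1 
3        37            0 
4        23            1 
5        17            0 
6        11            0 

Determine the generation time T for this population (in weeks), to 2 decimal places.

lx = nx/n0 = nx/120: 1, 0.63333…, 0.45833…, 0.30833…, 0.19167…, 0.14167…, 0.09167…
lx·mx: 0, 0.633333…, 0.458333…, 0, 0.191667…, 0, 0 → R0 = 1.283333…
x·lx·mx: 0, 0.633333…, 0.916667…, 0, 0.766667…, 0, 0 → Σ = 2.316667…
T = 2.316667… / 1.283333… = 1.805195… → 1.81

1.81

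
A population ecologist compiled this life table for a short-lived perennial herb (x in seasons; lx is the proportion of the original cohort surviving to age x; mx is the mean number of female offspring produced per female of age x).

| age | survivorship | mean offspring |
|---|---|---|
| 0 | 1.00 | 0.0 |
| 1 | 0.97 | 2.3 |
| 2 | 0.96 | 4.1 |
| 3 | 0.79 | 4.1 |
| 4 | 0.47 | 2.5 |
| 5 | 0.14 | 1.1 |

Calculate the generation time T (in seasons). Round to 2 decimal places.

lx·mx: 0, 2.231, 3.936, 3.239, 1.175, 0.154 → R0 = 10.735
x·lx·mx: 0, 2.231, 7.872, 9.717, 4.7, 0.77 → Σ = 25.29
T = 25.29 / 10.735 = 2.355845… → 2.36

2.36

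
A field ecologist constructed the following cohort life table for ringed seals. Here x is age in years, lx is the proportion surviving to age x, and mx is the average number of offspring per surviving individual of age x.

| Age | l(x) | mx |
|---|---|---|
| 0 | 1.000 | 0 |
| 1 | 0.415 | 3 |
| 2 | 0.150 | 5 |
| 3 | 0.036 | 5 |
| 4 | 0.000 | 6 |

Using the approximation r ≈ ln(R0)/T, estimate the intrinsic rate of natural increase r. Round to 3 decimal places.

R0 = Σ lx·mx = 0 + 1.245 + 0.75 + 0.18 + 0 = 2.175
Σ x·lx·mx = 3.285; T = 3.285/2.175 = 1.51034…
r ≈ ln(R0)/T = ln(2.175)/1.51034… = 0.51447… → 0.514

0.514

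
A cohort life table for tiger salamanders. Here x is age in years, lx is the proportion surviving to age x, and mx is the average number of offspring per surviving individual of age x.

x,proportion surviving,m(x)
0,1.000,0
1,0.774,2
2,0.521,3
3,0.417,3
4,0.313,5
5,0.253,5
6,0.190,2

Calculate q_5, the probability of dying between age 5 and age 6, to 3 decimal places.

0.249

q_5 = (l_5 − l_6) / l_5 = (0.253 − 0.19) / 0.253
     = 0.063 / 0.253 = 0.249012… → 0.249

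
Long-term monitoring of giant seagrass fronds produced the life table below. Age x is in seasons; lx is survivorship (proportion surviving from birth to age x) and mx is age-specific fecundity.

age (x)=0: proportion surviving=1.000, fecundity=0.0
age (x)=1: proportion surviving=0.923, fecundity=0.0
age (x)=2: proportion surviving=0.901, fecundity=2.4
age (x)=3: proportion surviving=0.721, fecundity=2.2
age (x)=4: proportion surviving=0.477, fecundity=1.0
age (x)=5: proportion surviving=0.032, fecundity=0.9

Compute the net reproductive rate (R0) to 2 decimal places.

4.25

lx·mx by age: 0, 0, 2.1624, 1.5862, 0.477, 0.0288
R0 = Σ lx·mx = 4.2544 → 4.25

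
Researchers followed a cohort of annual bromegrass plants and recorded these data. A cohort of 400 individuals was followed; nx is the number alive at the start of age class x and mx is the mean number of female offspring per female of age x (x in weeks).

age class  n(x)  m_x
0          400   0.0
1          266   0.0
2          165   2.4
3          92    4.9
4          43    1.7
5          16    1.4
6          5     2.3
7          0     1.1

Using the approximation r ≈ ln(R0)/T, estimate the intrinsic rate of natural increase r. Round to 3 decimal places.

lx = nx/n0 = nx/400: 1, 0.665, 0.4125, 0.23, 0.1075, 0.04, 0.0125, 0
R0 = Σ lx·mx = 0 + 0 + 0.99 + 1.127 + 0.18275 + 0.056 + 0.02875 + 0 = 2.3845
Σ x·lx·mx = 6.5445; T = 6.5445/2.3845 = 2.7446…
r ≈ ln(R0)/T = ln(2.3845)/2.7446… = 0.31662… → 0.317

0.317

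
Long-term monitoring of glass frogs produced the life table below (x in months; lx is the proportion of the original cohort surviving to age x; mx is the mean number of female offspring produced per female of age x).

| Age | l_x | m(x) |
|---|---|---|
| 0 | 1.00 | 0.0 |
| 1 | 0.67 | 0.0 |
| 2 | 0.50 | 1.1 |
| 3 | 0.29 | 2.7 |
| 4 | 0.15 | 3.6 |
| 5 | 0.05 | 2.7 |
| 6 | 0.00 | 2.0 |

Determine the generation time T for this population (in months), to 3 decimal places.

lx·mx: 0, 0, 0.55, 0.783, 0.54, 0.135, 0 → R0 = 2.008
x·lx·mx: 0, 0, 1.1, 2.349, 2.16, 0.675, 0 → Σ = 6.284
T = 6.284 / 2.008 = 3.129482… → 3.129

3.129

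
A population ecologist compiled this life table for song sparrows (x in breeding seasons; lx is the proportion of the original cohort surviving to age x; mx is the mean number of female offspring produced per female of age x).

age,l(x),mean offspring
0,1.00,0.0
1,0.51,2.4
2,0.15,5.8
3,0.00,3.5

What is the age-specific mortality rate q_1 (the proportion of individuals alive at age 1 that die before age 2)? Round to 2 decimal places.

0.71

q_1 = (l_1 − l_2) / l_1 = (0.51 − 0.15) / 0.51
     = 0.36 / 0.51 = 0.705882… → 0.71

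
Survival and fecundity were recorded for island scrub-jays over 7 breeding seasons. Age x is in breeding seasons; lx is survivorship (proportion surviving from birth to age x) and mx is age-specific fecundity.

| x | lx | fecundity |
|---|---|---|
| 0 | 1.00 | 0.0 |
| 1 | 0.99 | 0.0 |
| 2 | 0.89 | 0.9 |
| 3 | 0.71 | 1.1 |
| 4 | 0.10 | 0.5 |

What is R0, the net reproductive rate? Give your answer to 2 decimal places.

lx·mx by age: 0, 0, 0.801, 0.781, 0.05
R0 = Σ lx·mx = 1.632 → 1.63

1.63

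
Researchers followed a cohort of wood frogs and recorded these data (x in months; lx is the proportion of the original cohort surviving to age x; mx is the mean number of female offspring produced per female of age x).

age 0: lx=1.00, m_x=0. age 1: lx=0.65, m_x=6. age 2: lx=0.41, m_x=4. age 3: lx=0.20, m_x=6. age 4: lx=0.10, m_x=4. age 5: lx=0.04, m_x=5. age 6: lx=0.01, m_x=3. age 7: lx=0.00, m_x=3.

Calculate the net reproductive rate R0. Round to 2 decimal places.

lx·mx by age: 0, 3.9, 1.64, 1.2, 0.4, 0.2, 0.03, 0
R0 = Σ lx·mx = 7.37 → 7.37

7.37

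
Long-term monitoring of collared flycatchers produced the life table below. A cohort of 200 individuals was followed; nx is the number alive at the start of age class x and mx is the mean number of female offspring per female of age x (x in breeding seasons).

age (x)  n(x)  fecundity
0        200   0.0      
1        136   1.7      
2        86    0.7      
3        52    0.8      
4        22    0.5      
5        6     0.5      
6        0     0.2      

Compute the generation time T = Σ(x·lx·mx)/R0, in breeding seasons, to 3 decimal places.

1.543

lx = nx/n0 = nx/200: 1, 0.68, 0.43, 0.26, 0.11, 0.03, 0
lx·mx: 0, 1.156, 0.301, 0.208, 0.055, 0.015, 0 → R0 = 1.735
x·lx·mx: 0, 1.156, 0.602, 0.624, 0.22, 0.075, 0 → Σ = 2.677
T = 2.677 / 1.735 = 1.542939… → 1.543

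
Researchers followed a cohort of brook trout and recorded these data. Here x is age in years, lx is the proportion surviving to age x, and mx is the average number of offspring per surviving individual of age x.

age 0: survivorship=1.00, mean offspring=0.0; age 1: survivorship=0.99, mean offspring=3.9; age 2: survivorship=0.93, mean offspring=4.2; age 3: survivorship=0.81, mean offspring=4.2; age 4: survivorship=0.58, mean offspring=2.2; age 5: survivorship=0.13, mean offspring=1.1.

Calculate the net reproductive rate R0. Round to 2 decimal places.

lx·mx by age: 0, 3.861, 3.906, 3.402, 1.276, 0.143
R0 = Σ lx·mx = 12.588 → 12.59

12.59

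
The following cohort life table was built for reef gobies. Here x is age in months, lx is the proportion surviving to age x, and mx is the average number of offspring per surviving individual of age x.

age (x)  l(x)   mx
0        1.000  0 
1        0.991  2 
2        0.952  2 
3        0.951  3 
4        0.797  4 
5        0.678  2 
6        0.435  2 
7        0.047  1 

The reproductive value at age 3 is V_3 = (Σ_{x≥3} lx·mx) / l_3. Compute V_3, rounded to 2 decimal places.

8.74

lx·mx for x ≥ 3: 2.853, 3.188, 1.356, 0.87, 0.047 → sum = 8.314
V_3 = 8.314 / l_3 = 8.314 / 0.951 = 8.742376… → 8.74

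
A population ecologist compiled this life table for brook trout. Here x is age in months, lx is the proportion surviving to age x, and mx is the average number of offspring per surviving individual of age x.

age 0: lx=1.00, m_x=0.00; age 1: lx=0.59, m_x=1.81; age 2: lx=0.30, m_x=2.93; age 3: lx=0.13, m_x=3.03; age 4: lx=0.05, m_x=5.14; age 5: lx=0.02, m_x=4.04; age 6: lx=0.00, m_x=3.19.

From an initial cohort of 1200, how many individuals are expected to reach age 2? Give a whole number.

360

Expected survivors = N0 · l_2 = 1200 × 0.30 = 360 → 360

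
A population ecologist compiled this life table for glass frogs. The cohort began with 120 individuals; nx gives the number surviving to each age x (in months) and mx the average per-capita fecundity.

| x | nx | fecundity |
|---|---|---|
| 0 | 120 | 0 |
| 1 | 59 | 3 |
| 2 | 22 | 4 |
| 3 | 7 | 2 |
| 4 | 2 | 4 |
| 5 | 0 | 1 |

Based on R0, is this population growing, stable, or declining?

growing

lx = nx/n0 = nx/120: 1, 0.49167…, 0.18333…, 0.05833…, 0.01667…, 0
R0 = Σ lx·mx = 0 + 1.475… + 0.733333… + 0.116667… + 0.066667… + 0 = 2.391667…
R0 > 1, so the population is growing.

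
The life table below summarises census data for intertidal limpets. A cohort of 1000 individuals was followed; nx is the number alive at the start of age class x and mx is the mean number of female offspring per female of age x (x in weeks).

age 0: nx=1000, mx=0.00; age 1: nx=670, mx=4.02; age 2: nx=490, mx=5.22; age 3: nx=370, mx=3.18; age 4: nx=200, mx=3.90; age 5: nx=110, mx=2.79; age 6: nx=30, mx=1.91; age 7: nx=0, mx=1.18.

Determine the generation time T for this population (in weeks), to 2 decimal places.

lx = nx/n0 = nx/1000: 1, 0.67, 0.49, 0.37, 0.2, 0.11, 0.03, 0
lx·mx: 0, 2.6934, 2.5578, 1.1766, 0.78, 0.3069, 0.0573, 0 → R0 = 7.572
x·lx·mx: 0, 2.6934, 5.1156, 3.5298, 3.12, 1.5345, 0.3438, 0 → Σ = 16.3371
T = 16.3371 / 7.572 = 2.157567… → 2.16

2.16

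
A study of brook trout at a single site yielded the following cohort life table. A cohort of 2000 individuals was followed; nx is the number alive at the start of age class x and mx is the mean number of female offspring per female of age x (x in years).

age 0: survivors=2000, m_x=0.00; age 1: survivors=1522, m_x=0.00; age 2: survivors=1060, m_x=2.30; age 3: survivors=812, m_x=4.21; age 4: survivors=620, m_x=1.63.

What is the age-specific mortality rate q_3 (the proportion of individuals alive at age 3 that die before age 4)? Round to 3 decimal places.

lx = nx/n0 = nx/2000: 1, 0.761, 0.53, 0.406, 0.31
q_3 = (l_3 − l_4) / l_3 = (0.406 − 0.31) / 0.406
     = 0.096 / 0.406 = 0.236453… → 0.236

0.236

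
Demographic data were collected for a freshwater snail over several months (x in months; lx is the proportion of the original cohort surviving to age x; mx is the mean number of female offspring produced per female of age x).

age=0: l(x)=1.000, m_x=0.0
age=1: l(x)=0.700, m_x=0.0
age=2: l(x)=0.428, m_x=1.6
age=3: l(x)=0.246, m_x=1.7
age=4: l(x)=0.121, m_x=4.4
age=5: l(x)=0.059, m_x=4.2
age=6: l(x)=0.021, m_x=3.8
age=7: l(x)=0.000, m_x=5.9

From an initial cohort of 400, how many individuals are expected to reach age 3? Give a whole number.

98

Expected survivors = N0 · l_3 = 400 × 0.246 = 98.4 → 98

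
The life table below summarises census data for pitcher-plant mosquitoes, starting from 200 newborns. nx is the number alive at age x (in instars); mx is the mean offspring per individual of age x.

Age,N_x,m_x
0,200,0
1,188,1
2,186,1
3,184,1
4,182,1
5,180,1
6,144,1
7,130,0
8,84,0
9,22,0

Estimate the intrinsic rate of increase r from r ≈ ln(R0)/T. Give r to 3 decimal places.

lx = nx/n0 = nx/200: 1, 0.94, 0.93, 0.92, 0.91, 0.9, 0.72, 0.65, 0.42, 0.11
R0 = Σ lx·mx = 0 + 0.94 + 0.93 + 0.92 + 0.91 + 0.9 + 0.72 + 0 + 0 + 0 = 5.32
Σ x·lx·mx = 18.02; T = 18.02/5.32 = 3.38722…
r ≈ ln(R0)/T = ln(5.32)/3.38722… = 0.49346… → 0.493

0.493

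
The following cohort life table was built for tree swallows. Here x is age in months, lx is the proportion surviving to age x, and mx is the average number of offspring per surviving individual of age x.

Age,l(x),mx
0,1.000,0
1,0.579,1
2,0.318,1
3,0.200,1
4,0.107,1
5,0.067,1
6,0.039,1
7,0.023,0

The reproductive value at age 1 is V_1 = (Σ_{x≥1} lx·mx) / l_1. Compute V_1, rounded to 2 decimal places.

2.26

lx·mx for x ≥ 1: 0.579, 0.318, 0.2, 0.107, 0.067, 0.039, 0 → sum = 1.31
V_1 = 1.31 / l_1 = 1.31 / 0.579 = 2.262522… → 2.26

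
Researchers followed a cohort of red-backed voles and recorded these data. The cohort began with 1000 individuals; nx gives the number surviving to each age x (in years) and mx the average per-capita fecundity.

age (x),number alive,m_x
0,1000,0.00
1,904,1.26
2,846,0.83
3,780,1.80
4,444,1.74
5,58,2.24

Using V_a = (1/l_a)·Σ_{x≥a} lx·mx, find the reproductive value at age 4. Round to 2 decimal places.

2.03

lx = nx/n0 = nx/1000: 1, 0.904, 0.846, 0.78, 0.444, 0.058
lx·mx for x ≥ 4: 0.77256, 0.12992 → sum = 0.90248
V_4 = 0.90248 / l_4 = 0.90248 / 0.444 = 2.032613… → 2.03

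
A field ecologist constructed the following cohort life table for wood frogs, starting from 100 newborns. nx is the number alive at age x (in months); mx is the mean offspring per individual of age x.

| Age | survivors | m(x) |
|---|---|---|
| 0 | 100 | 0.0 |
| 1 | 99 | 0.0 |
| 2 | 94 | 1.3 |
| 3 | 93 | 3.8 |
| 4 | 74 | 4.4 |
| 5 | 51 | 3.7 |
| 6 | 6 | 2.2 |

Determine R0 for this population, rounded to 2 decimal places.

10.03

lx = nx/n0 = nx/100: 1, 0.99, 0.94, 0.93, 0.74, 0.51, 0.06
lx·mx by age: 0, 0, 1.222, 3.534, 3.256, 1.887, 0.132
R0 = Σ lx·mx = 10.031 → 10.03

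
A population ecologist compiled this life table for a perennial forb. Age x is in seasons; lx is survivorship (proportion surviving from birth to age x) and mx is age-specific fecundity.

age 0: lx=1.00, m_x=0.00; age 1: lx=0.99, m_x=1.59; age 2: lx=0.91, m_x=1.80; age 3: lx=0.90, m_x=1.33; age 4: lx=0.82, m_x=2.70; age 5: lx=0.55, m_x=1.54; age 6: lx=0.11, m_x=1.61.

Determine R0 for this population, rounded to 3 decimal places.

lx·mx by age: 0, 1.5741, 1.638, 1.197, 2.214, 0.847, 0.1771
R0 = Σ lx·mx = 7.6472 → 7.647

7.647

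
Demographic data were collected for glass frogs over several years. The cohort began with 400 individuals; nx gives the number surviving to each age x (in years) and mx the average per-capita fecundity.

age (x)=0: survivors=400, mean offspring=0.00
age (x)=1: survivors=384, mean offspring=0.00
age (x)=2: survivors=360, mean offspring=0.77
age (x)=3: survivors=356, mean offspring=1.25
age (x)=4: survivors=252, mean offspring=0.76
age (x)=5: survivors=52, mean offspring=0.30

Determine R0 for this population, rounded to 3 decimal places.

lx = nx/n0 = nx/400: 1, 0.96, 0.9, 0.89, 0.63, 0.13
lx·mx by age: 0, 0, 0.693, 1.1125, 0.4788, 0.039
R0 = Σ lx·mx = 2.3233 → 2.323

2.323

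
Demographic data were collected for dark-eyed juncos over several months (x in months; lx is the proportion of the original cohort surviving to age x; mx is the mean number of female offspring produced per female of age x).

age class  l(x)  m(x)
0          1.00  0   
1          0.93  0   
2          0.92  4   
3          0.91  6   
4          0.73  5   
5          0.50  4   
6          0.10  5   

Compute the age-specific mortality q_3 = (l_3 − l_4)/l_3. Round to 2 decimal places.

0.20

q_3 = (l_3 − l_4) / l_3 = (0.91 − 0.73) / 0.91
     = 0.18 / 0.91 = 0.197802… → 0.20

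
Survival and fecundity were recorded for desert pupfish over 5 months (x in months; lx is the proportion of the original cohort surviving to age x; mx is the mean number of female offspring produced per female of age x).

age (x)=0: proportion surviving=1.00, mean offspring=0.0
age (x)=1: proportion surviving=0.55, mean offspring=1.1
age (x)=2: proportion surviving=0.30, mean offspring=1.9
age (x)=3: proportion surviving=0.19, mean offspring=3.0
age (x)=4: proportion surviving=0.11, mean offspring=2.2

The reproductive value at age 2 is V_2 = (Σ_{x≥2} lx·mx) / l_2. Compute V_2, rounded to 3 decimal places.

lx·mx for x ≥ 2: 0.57, 0.57, 0.242 → sum = 1.382
V_2 = 1.382 / l_2 = 1.382 / 0.3 = 4.606667… → 4.607

4.607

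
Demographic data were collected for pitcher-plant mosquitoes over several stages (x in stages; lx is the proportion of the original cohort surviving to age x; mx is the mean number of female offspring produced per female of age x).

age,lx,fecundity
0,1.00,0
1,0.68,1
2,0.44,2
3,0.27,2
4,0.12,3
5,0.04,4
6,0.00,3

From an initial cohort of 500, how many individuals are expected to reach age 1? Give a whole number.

Expected survivors = N0 · l_1 = 500 × 0.68 = 340 → 340

340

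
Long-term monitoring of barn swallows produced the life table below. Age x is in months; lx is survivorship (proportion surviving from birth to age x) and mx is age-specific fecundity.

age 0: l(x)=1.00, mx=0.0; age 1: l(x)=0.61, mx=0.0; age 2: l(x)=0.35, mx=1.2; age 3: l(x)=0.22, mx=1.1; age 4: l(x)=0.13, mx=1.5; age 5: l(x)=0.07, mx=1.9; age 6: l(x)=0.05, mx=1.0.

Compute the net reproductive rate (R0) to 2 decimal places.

1.04

lx·mx by age: 0, 0, 0.42, 0.242, 0.195, 0.133, 0.05
R0 = Σ lx·mx = 1.04 → 1.04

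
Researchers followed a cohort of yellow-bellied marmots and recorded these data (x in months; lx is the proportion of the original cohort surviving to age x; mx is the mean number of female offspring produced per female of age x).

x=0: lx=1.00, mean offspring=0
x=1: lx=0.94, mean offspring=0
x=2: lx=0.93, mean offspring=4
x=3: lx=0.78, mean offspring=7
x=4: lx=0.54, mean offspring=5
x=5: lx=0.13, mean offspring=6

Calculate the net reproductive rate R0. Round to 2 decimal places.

12.66

lx·mx by age: 0, 0, 3.72, 5.46, 2.7, 0.78
R0 = Σ lx·mx = 12.66 → 12.66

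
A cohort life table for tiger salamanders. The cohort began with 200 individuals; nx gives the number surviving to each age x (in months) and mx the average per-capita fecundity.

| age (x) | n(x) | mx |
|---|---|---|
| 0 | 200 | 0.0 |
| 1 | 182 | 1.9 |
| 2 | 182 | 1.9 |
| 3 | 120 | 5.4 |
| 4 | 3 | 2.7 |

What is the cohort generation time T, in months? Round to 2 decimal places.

2.24

lx = nx/n0 = nx/200: 1, 0.91, 0.91, 0.6, 0.015
lx·mx: 0, 1.729, 1.729, 3.24, 0.0405 → R0 = 6.7385
x·lx·mx: 0, 1.729, 3.458, 9.72, 0.162 → Σ = 15.069
T = 15.069 / 6.7385 = 2.236254… → 2.24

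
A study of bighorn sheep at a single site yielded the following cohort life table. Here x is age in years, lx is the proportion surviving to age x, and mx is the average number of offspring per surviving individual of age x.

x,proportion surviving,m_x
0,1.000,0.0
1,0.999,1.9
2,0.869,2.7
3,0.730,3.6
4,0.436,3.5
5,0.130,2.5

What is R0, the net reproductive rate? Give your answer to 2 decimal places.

lx·mx by age: 0, 1.8981, 2.3463, 2.628, 1.526, 0.325
R0 = Σ lx·mx = 8.7234 → 8.72

8.72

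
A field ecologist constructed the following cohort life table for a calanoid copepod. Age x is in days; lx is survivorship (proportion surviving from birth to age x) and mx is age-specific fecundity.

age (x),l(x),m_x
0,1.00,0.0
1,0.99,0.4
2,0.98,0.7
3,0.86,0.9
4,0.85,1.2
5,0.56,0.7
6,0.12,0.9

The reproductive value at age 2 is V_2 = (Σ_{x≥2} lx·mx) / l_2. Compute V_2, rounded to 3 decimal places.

3.041

lx·mx for x ≥ 2: 0.686, 0.774, 1.02, 0.392, 0.108 → sum = 2.98
V_2 = 2.98 / l_2 = 2.98 / 0.98 = 3.040816… → 3.041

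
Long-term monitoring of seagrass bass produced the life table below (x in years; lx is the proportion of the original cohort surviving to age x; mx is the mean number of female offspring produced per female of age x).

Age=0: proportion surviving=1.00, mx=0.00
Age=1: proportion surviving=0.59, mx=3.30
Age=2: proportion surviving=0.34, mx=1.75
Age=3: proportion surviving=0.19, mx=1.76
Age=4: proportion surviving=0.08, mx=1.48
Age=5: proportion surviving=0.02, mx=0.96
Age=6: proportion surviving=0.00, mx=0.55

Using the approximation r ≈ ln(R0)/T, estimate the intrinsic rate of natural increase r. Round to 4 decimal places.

R0 = Σ lx·mx = 0 + 1.947 + 0.595 + 0.3344 + 0.1184 + 0.0192 + 0 = 3.014
Σ x·lx·mx = 4.7098; T = 4.7098/3.014 = 1.56264…
r ≈ ln(R0)/T = ln(3.014)/1.56264… = 0.706028… → 0.7060

0.7060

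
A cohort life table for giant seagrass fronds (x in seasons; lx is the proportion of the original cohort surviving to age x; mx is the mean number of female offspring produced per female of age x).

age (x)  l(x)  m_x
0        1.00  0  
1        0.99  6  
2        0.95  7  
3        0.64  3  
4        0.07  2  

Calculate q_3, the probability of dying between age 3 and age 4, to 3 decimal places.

0.891

q_3 = (l_3 − l_4) / l_3 = (0.64 − 0.07) / 0.64
     = 0.57 / 0.64 = 0.890625 → 0.891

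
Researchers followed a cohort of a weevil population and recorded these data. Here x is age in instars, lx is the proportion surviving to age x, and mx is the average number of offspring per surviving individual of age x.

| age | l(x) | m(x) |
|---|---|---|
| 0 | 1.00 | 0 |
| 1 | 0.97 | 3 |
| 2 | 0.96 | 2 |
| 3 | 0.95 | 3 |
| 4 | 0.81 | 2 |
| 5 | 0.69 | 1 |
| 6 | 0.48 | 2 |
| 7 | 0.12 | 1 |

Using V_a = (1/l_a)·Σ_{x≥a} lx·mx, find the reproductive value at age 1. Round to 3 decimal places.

lx·mx for x ≥ 1: 2.91, 1.92, 2.85, 1.62, 0.69, 0.96, 0.12 → sum = 11.07
V_1 = 11.07 / l_1 = 11.07 / 0.97 = 11.412371… → 11.412

11.412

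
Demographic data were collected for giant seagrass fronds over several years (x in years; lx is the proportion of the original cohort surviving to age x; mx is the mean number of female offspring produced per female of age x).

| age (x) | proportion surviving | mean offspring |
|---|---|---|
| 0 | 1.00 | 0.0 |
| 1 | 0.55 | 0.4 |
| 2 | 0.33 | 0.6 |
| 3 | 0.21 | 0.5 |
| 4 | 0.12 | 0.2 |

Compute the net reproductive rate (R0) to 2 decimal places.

0.55

lx·mx by age: 0, 0.22, 0.198, 0.105, 0.024
R0 = Σ lx·mx = 0.547 → 0.55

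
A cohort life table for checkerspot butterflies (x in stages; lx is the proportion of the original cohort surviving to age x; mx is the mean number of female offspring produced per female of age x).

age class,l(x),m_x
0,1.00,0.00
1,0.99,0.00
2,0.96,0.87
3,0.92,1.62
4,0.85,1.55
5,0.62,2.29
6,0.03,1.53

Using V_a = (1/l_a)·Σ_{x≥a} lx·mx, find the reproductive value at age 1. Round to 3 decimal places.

5.160

lx·mx for x ≥ 1: 0, 0.8352, 1.4904, 1.3175, 1.4198, 0.0459 → sum = 5.1088
V_1 = 5.1088 / l_1 = 5.1088 / 0.99 = 5.160404… → 5.160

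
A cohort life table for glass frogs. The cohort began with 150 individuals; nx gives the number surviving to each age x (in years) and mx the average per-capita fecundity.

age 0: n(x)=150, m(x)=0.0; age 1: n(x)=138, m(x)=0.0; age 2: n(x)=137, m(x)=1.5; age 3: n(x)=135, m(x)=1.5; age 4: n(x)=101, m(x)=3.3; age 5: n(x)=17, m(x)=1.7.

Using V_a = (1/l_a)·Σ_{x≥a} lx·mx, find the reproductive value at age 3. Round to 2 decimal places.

4.18

lx = nx/n0 = nx/150: 1, 0.92, 0.91333…, 0.9, 0.67333…, 0.11333…
lx·mx for x ≥ 3: 1.35, 2.222…, 0.192667… → sum = 3.764667…
V_3 = 3.764667… / l_3 = 3.764667… / 0.9 = 4.182963… → 4.18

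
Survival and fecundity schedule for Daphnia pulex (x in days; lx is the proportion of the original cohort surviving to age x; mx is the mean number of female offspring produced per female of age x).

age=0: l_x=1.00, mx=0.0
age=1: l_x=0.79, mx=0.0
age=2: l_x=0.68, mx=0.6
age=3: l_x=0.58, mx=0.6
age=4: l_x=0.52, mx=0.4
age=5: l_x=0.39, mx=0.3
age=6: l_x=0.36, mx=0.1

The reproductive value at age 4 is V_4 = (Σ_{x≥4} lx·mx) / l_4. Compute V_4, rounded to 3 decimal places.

0.694

lx·mx for x ≥ 4: 0.208, 0.117, 0.036 → sum = 0.361
V_4 = 0.361 / l_4 = 0.361 / 0.52 = 0.694231… → 0.694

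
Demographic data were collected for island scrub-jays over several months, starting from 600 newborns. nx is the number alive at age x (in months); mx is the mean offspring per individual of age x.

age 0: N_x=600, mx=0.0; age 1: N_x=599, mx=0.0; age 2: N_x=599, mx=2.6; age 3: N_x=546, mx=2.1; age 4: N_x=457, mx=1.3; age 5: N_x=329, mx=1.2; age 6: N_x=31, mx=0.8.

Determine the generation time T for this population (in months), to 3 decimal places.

lx = nx/n0 = nx/600: 1, 0.99833…, 0.99833…, 0.91, 0.76167…, 0.54833…, 0.05167…
lx·mx: 0, 0, 2.595667…, 1.911, 0.990167…, 0.658…, 0.041333… → R0 = 6.196167…
x·lx·mx: 0, 0, 5.191333…, 5.733, 3.960667…, 3.29…, 0.248… → Σ = 18.423…
T = 18.423… / 6.196167… = 2.97329… → 2.973

2.973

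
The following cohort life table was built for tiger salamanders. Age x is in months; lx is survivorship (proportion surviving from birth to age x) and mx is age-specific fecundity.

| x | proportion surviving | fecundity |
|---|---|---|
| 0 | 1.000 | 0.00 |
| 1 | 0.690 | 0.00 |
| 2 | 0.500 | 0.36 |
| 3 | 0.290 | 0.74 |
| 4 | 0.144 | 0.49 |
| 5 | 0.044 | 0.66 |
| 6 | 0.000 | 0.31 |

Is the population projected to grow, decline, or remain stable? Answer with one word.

R0 = Σ lx·mx = 0 + 0 + 0.18 + 0.2146 + 0.07056 + 0.02904 + 0 = 0.4942
R0 < 1, so the population is declining.

declining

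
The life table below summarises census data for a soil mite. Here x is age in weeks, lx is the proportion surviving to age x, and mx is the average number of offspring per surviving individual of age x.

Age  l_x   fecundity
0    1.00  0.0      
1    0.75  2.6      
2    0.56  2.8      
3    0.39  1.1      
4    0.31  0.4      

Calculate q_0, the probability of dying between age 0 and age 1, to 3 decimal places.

0.250

q_0 = (l_0 − l_1) / l_0 = (1 − 0.75) / 1
     = 0.25 / 1 = 0.25 → 0.250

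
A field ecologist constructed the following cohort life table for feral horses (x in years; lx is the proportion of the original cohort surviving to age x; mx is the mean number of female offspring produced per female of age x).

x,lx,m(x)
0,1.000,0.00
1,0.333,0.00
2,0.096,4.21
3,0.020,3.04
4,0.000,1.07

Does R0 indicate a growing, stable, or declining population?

R0 = Σ lx·mx = 0 + 0 + 0.40416 + 0.0608 + 0 = 0.46496
R0 < 1, so the population is declining.

declining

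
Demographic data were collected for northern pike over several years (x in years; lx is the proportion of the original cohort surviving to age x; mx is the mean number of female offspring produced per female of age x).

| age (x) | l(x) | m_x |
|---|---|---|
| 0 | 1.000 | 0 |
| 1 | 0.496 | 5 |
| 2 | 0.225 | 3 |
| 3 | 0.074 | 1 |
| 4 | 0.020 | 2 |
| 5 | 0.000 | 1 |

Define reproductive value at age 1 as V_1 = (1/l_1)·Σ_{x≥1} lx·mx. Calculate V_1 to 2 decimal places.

lx·mx for x ≥ 1: 2.48, 0.675, 0.074, 0.04, 0 → sum = 3.269
V_1 = 3.269 / l_1 = 3.269 / 0.496 = 6.590726… → 6.59

6.59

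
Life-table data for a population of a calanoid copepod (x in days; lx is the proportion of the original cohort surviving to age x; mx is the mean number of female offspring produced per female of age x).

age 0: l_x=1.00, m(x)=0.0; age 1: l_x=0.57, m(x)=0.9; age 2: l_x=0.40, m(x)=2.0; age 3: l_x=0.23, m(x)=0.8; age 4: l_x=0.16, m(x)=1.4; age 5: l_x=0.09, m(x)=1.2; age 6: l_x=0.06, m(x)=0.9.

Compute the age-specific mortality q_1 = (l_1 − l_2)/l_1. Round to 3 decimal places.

q_1 = (l_1 − l_2) / l_1 = (0.57 − 0.4) / 0.57
     = 0.17 / 0.57 = 0.298246… → 0.298

0.298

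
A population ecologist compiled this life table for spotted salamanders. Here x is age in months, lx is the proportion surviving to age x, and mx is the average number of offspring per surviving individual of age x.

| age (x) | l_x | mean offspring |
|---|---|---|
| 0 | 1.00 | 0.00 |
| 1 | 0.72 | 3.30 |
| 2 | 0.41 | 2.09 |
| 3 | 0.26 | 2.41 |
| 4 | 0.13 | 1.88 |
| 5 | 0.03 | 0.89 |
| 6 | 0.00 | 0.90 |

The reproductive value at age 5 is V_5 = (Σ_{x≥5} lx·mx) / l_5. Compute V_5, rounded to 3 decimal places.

lx·mx for x ≥ 5: 0.0267, 0 → sum = 0.0267
V_5 = 0.0267 / l_5 = 0.0267 / 0.03 = 0.89 → 0.890

0.890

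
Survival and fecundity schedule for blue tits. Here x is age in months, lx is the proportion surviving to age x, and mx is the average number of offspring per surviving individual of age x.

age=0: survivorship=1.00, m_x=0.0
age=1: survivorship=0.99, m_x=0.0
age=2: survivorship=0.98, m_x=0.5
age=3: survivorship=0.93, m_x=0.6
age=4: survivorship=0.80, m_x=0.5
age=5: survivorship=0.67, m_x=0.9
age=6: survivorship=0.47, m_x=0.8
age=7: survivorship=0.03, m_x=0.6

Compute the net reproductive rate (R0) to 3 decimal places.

lx·mx by age: 0, 0, 0.49, 0.558, 0.4, 0.603, 0.376, 0.018
R0 = Σ lx·mx = 2.445 → 2.445

2.445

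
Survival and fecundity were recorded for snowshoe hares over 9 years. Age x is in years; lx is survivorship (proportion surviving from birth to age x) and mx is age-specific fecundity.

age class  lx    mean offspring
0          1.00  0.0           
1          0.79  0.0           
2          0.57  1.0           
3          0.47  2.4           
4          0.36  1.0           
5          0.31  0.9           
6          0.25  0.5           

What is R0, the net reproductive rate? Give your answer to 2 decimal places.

2.46

lx·mx by age: 0, 0, 0.57, 1.128, 0.36, 0.279, 0.125
R0 = Σ lx·mx = 2.462 → 2.46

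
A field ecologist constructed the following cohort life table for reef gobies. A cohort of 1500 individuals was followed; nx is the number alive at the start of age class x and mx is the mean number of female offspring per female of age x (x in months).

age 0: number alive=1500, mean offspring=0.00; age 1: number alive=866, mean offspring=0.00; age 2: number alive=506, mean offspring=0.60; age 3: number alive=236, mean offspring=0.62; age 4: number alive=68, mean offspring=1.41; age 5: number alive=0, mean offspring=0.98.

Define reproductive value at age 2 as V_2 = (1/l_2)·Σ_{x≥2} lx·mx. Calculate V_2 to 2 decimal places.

1.08

lx = nx/n0 = nx/1500: 1, 0.57733…, 0.33733…, 0.15733…, 0.04533…, 0
lx·mx for x ≥ 2: 0.2024…, 0.097547…, 0.06392…, 0 → sum = 0.363867…
V_2 = 0.363867… / l_2 = 0.363867… / 0.337333… = 1.078656… → 1.08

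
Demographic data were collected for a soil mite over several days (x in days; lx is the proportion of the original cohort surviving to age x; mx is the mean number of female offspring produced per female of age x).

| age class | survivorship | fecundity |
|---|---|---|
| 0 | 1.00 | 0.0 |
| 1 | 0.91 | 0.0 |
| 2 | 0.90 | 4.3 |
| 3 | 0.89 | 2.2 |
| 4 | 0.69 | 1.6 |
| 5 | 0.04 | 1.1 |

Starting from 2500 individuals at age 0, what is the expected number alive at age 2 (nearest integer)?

Expected survivors = N0 · l_2 = 2500 × 0.90 = 2250 → 2250

2250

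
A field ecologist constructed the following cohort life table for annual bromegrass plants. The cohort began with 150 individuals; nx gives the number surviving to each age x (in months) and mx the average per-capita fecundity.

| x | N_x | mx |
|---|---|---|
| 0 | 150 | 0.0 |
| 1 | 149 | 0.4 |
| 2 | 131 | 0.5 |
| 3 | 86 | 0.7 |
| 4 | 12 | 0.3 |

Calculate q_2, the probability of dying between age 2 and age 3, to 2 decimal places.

0.34

lx = nx/n0 = nx/150: 1, 0.99333…, 0.87333…, 0.57333…, 0.08
q_2 = (l_2 − l_3) / l_2 = (0.873333… − 0.573333…) / 0.873333…
     = 0.3… / 0.873333… = 0.343511… → 0.34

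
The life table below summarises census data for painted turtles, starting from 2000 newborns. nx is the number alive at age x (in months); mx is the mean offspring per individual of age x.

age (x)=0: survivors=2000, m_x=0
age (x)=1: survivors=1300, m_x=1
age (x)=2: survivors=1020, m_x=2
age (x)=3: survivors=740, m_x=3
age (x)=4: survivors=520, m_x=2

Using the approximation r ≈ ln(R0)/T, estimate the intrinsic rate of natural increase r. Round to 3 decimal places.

lx = nx/n0 = nx/2000: 1, 0.65, 0.51, 0.37, 0.26
R0 = Σ lx·mx = 0 + 0.65 + 1.02 + 1.11 + 0.52 = 3.3
Σ x·lx·mx = 8.1; T = 8.1/3.3 = 2.45455…
r ≈ ln(R0)/T = ln(3.3)/2.45455… = 0.48641… → 0.486

0.486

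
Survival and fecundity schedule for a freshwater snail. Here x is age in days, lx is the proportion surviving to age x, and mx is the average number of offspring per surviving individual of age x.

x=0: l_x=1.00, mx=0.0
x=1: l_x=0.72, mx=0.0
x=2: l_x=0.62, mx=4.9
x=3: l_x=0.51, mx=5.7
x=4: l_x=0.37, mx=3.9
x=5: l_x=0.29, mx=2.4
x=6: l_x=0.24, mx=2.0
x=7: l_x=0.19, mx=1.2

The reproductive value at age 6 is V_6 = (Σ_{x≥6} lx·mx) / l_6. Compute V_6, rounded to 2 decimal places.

2.95

lx·mx for x ≥ 6: 0.48, 0.228 → sum = 0.708
V_6 = 0.708 / l_6 = 0.708 / 0.24 = 2.95 → 2.95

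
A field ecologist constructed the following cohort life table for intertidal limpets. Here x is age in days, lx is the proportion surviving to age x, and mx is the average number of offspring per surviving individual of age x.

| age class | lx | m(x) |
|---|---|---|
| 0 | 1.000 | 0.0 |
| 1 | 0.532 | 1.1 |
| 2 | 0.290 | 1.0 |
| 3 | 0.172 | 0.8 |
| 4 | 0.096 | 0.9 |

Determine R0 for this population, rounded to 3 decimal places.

1.099

lx·mx by age: 0, 0.5852, 0.29, 0.1376, 0.0864
R0 = Σ lx·mx = 1.0992 → 1.099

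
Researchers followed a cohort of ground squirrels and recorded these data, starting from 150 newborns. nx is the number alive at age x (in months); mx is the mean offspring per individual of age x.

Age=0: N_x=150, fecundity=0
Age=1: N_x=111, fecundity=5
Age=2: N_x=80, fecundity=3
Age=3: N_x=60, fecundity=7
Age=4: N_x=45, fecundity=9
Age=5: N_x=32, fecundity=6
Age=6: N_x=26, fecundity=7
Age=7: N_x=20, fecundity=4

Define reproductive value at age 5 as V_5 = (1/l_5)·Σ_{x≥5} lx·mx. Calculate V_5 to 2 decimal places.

14.19

lx = nx/n0 = nx/150: 1, 0.74, 0.53333…, 0.4, 0.3, 0.21333…, 0.17333…, 0.13333…
lx·mx for x ≥ 5: 1.28…, 1.213333…, 0.533333… → sum = 3.026667…
V_5 = 3.026667… / l_5 = 3.026667… / 0.213333… = 14.1875… → 14.19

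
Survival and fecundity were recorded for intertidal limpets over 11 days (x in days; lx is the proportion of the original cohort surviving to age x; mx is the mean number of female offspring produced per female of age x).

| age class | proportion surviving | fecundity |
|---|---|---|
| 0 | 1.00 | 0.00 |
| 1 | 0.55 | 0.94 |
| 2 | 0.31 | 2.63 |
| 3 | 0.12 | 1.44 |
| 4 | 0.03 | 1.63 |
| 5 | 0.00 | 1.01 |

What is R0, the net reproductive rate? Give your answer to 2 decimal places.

1.55

lx·mx by age: 0, 0.517, 0.8153, 0.1728, 0.0489, 0
R0 = Σ lx·mx = 1.554 → 1.55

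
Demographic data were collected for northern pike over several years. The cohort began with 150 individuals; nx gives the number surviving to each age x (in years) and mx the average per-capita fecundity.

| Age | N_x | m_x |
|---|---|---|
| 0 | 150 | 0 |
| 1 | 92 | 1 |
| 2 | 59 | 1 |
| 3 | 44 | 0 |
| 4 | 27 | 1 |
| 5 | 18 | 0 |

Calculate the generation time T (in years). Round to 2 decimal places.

lx = nx/n0 = nx/150: 1, 0.61333…, 0.39333…, 0.29333…, 0.18, 0.12
lx·mx: 0, 0.613333…, 0.393333…, 0, 0.18, 0 → R0 = 1.186667…
x·lx·mx: 0, 0.613333…, 0.786667…, 0, 0.72, 0 → Σ = 2.12…
T = 2.12… / 1.186667… = 1.786517… → 1.79

1.79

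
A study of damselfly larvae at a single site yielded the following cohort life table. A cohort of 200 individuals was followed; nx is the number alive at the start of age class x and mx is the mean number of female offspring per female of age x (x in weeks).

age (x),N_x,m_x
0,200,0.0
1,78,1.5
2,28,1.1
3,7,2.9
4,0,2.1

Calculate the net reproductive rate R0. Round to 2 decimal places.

0.84

lx = nx/n0 = nx/200: 1, 0.39, 0.14, 0.035, 0
lx·mx by age: 0, 0.585, 0.154, 0.1015, 0
R0 = Σ lx·mx = 0.8405 → 0.84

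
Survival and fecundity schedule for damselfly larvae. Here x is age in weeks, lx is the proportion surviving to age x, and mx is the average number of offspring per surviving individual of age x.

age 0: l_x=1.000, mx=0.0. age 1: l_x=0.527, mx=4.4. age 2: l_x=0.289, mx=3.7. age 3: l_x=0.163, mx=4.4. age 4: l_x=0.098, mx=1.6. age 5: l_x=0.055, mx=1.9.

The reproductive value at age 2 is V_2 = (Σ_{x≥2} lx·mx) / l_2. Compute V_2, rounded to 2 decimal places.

lx·mx for x ≥ 2: 1.0693, 0.7172, 0.1568, 0.1045 → sum = 2.0478
V_2 = 2.0478 / l_2 = 2.0478 / 0.289 = 7.085813… → 7.09

7.09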